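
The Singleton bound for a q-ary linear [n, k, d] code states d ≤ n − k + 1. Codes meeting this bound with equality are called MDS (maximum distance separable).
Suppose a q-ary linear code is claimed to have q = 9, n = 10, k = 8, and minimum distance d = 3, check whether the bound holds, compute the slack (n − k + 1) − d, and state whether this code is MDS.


Singleton RHS = n − k + 1 = 3, slack = 0, bound satisfied, MDS.

Singleton bound: d ≤ n − k + 1.
Here n = 10, k = 8, so n − k + 1 = 3.
Given d = 3, check d ≤ 3: YES.
Slack = (n − k + 1) − d = 0.
The code is MDS (slack = 0).
Description: the claimed parameters are [10, 8, 3]_9; such a code would be MDS (meets Singleton bound).


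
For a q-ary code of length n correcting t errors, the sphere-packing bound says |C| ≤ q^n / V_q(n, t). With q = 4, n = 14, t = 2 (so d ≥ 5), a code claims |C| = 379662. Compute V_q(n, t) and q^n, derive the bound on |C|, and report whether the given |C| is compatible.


V_q(n, t) = 862, q^n = 268435456, Hamming bound = 311410, |C| = 379662 > bound (violated).

Step 1: Compute V_q(n, t) = Σ_{j=0}^2 C(n, j) (q−1)^j.
  j = 0: C(14,0)·(3)^0 = 1·1 = 1.
  j = 1: C(14,1)·(3)^1 = 14·3 = 42.
  j = 2: C(14,2)·(3)^2 = 91·9 = 819.
  V_q(n, t) = 1 + 42 + 819 = 862.
Step 2: q^n = 4^14 = 268435456.
Step 3: Hamming bound ⌊q^n / V_q(n,t)⌋ = ⌊268435456/862⌋ = 311410.
Step 4: Compare |C| = 379662 to 311410: violated.
The claimed |C| lies above the Hamming bound, so no 4-ary code of length 14 with d ≥ 5 can have 379662 codewords.


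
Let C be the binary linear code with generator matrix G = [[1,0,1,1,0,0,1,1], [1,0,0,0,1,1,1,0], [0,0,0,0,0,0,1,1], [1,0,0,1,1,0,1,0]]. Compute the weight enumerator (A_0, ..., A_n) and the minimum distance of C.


Weight distribution: A_0 = 1, A_2 = 2, A_3 = 4, A_4 = 5, A_5 = 4. Minimum distance d = 2.

Enumerate all 2^4 = 16 messages m ∈ F_2^4.
For each, compute codeword c = mG in F_2^8, then tally its weight.
  m = 0000 → c = 00000000, weight = 0.
  m = 1000 → c = 10110011, weight = 5.
  m = 0100 → c = 10001110, weight = 4.
  m = 1100 → c = 00111101, weight = 5.
  m = 0010 → c = 00000011, weight = 2.
  m = 1010 → c = 10110000, weight = 3.
  m = 0110 → c = 10001101, weight = 4.
  m = 1110 → c = 00111110, weight = 5.
  m = 0001 → c = 10011010, weight = 4.
  m = 1001 → c = 00101001, weight = 3.
  m = 0101 → c = 00010100, weight = 2.
  m = 1101 → c = 10100111, weight = 5.
  m = 0011 → c = 10011001, weight = 4.
  m = 1011 → c = 00101010, weight = 3.
  m = 0111 → c = 00010111, weight = 4.
  m = 1111 → c = 10100100, weight = 3.
Tally weights:
  weight 0: 1 codewords.
  weight 2: 2 codewords.
  weight 3: 4 codewords.
  weight 4: 5 codewords.
  weight 5: 4 codewords.
Minimum distance d = smallest w > 0 with A_w > 0 = 2.
Sanity: Σ A_w = 16 = 2^4 = 16 ✓.


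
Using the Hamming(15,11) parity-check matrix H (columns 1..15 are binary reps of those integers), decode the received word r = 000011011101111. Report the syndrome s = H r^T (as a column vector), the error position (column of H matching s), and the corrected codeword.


s = (1, 0, 0, 0)^T, error position = 8, corrected codeword c = 000011001101111

Compute s = H r^T mod 2 one row at a time:
  s_1 = 1 + 1 + 1 + 0 + 1 + 1 + 1 + 1 = 7 ≡ 1 (mod 2).
  s_2 = 0 + 1 + 1 + 0 + 1 + 1 + 1 + 1 = 6 ≡ 0 (mod 2).
  s_3 = 0 + 0 + 1 + 0 + 1 + 0 + 1 + 1 = 4 ≡ 0 (mod 2).
  s_4 = 0 + 0 + 1 + 0 + 1 + 0 + 1 + 1 = 4 ≡ 0 (mod 2).
s = (1, 0, 0, 0)^T — this equals column 8 of H (binary 1000), so error is at position 8.
Correct: flip bit 8 of r = 000011011101111 to get c = 000011001101111.


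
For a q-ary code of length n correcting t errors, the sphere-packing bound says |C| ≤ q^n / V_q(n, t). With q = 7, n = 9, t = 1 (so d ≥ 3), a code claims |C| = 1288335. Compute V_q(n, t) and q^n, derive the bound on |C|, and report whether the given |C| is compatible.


V_q(n, t) = 55, q^n = 40353607, Hamming bound = 733701, |C| = 1288335 > bound (violated).

Step 1: Compute V_q(n, t) = Σ_{j=0}^1 C(n, j) (q−1)^j.
  j = 0: C(9,0)·(6)^0 = 1·1 = 1.
  j = 1: C(9,1)·(6)^1 = 9·6 = 54.
  V_q(n, t) = 1 + 54 = 55.
Step 2: q^n = 7^9 = 40353607.
Step 3: Hamming bound ⌊q^n / V_q(n,t)⌋ = ⌊40353607/55⌋ = 733701.
Step 4: Compare |C| = 1288335 to 733701: violated.
The claimed |C| lies above the Hamming bound, so no 7-ary code of length 9 with d ≥ 3 can have 1288335 codewords.


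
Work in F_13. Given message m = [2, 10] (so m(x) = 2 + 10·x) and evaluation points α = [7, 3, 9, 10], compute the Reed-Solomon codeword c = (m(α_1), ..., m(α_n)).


c = [7, 6, 1, 11]

Message polynomial: m(x) = 2 + 10·x (mod 13).
For each evaluation point α_i, compute m(α_i) mod 13:
  α_1 = 7: Horner steps 10 → 7, so m(7) = 7.
  α_2 = 3: Horner steps 10 → 6, so m(3) = 6.
  α_3 = 9: Horner steps 10 → 1, so m(9) = 1.
  α_4 = 10: Horner steps 10 → 11, so m(10) = 11.
Codeword c = [7, 6, 1, 11] ∈ F_13^4.


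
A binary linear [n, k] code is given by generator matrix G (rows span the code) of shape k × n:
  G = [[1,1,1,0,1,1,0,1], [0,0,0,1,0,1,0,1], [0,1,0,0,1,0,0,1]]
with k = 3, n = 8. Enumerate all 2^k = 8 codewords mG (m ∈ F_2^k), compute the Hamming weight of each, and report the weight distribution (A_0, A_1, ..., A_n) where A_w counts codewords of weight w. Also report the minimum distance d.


Weight distribution: A_0 = 1, A_3 = 3, A_4 = 2, A_5 = 1, A_6 = 1. Minimum distance d = 3.

Enumerate all 2^3 = 8 messages m ∈ F_2^3.
For each, compute codeword c = mG in F_2^8, then tally its weight.
  m = 000 → c = 00000000, weight = 0.
  m = 100 → c = 11101101, weight = 6.
  m = 010 → c = 00010101, weight = 3.
  m = 110 → c = 11111000, weight = 5.
  m = 001 → c = 01001001, weight = 3.
  m = 101 → c = 10100100, weight = 3.
  m = 011 → c = 01011100, weight = 4.
  m = 111 → c = 10110001, weight = 4.
Tally weights:
  weight 0: 1 codewords.
  weight 3: 3 codewords.
  weight 4: 2 codewords.
  weight 5: 1 codewords.
  weight 6: 1 codewords.
Minimum distance d = smallest w > 0 with A_w > 0 = 3.
Sanity: Σ A_w = 8 = 2^3 = 8 ✓.


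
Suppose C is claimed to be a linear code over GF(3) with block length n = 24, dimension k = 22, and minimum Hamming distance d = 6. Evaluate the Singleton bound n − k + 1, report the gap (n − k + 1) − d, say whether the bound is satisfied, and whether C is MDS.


Singleton RHS = n − k + 1 = 3, slack = -3, bound violated (no such code; not MDS).

Singleton bound: d ≤ n − k + 1.
Here n = 24, k = 22, so n − k + 1 = 3.
Given d = 6, check d ≤ 3: NO.
Slack = (n − k + 1) − d = -3.
The slack is negative: d = 6 exceeds n − k + 1 = 3 by 3, so the Singleton bound is violated and no linear [24, 22, 6]_3 code can exist. In particular it is not MDS (MDS requires d = n − k + 1 exactly).
Description: the claimed parameters are [24, 22, 6]_3; such a code would be impossible (violates the Singleton bound).


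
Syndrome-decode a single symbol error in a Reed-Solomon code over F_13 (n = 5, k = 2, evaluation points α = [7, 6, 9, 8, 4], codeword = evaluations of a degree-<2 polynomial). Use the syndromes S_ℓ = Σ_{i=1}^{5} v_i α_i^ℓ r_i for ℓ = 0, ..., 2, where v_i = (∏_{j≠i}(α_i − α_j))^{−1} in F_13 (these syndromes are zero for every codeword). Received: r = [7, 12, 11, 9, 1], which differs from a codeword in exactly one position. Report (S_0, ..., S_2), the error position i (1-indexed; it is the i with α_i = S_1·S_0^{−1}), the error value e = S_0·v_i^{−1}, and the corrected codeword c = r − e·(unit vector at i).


S = (7, 3, 5), error at position 2, error magnitude e = 7, c = [7, 5, 11, 9, 1].

Step 1: column multipliers v_i = (∏_{j≠i}(α_i − α_j))^{−1} mod 13.
  i = 1 (α = 7): (7−6)(7−9)(7−8)(7−4) = 1·(−2)·(−1)·3 = 6 ≡ 6, so v_1 = 6^{−1} = 11 (mod 13).
  i = 2 (α = 6): (6−7)(6−9)(6−8)(6−4) = (−1)·(−3)·(−2)·2 = −12 ≡ 1, so v_2 = 1^{−1} = 1 (mod 13).
  i = 3 (α = 9): (9−7)(9−6)(9−8)(9−4) = 2·3·1·5 = 30 ≡ 4, so v_3 = 4^{−1} = 10 (mod 13).
  i = 4 (α = 8): (8−7)(8−6)(8−9)(8−4) = 1·2·(−1)·4 = −8 ≡ 5, so v_4 = 5^{−1} = 8 (mod 13).
  i = 5 (α = 4): (4−7)(4−6)(4−9)(4−8) = (−3)·(−2)·(−5)·(−4) = 120 ≡ 3, so v_5 = 3^{−1} = 9 (mod 13).
  v = [11, 1, 10, 8, 9].
Step 2: syndromes of r = [7, 12, 11, 9, 1] (all sums mod 13).
  S_0 = Σ v_i r_i = 11·7 + 1·12 + 10·11 + 8·9 + 9·1 = 280 ≡ 7.
  S_1 = Σ v_i α_i r_i = 11·7·7 + 1·6·12 + 10·9·11 + 8·8·9 + 9·4·1 = 2213 ≡ 3.
  α_i^2 mod 13 = [10, 10, 3, 12, 3].
  S_2 = Σ v_i α_i^2 r_i = 11·10·7 + 1·10·12 + 10·3·11 + 8·12·9 + 9·3·1 = 2111 ≡ 5.
  S = (7, 3, 5) ≠ 0, so r is not a codeword (an error is present).
Step 3: locate the error. For a single error e at position i, S_ℓ = v_i·e·α_i^ℓ, so α_err = S_1/S_0.
  S_0^{−1} = 7^{−1} = 2 (mod 13), so α_err = 3·2 = 6 ≡ 6 = α_2. Error position i = 2.
  Consistency check: S_2/S_1 = 5·9 = 45 ≡ 6 = α_err ✓ (single-error assumption holds).
Step 4: error magnitude e = S_0/v_2 = S_0·∏_{j≠2}(α_2 − α_j) = 7·1 = 7 ≡ 7 (mod 13).
Step 5: correct position 2: c_2 = r_2 − e = 12 − 7 ≡ 5 (mod 13). Hence c = [7, 5, 11, 9, 1].
  Check: interpolating c through the α_i gives m(x) = 6 + 2·x (degree < 2) with m(α_i) = c_i for every i, so c is indeed a codeword.


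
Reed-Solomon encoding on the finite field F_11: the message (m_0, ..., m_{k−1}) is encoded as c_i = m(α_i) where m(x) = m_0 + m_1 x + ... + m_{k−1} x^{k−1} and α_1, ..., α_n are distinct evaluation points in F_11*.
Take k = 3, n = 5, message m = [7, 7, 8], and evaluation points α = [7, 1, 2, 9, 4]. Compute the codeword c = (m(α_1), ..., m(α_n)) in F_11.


c = [8, 0, 9, 3, 9]

Message polynomial: m(x) = 7 + 7·x + 8·x^2 (mod 11).
For each evaluation point α_i, compute m(α_i) mod 11:
  α_1 = 7: Horner steps 8 → 8 → 8, so m(7) = 8.
  α_2 = 1: Horner steps 8 → 4 → 0, so m(1) = 0.
  α_3 = 2: Horner steps 8 → 1 → 9, so m(2) = 9.
  α_4 = 9: Horner steps 8 → 2 → 3, so m(9) = 3.
  α_5 = 4: Horner steps 8 → 6 → 9, so m(4) = 9.
Codeword c = [8, 0, 9, 3, 9] ∈ F_11^5.


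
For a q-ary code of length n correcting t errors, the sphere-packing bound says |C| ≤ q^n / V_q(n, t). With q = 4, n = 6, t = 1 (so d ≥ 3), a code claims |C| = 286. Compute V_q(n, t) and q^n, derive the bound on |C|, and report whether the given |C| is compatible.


V_q(n, t) = 19, q^n = 4096, Hamming bound = 215, |C| = 286 > bound (violated).

Step 1: Compute V_q(n, t) = Σ_{j=0}^1 C(n, j) (q−1)^j.
  j = 0: C(6,0)·(3)^0 = 1·1 = 1.
  j = 1: C(6,1)·(3)^1 = 6·3 = 18.
  V_q(n, t) = 1 + 18 = 19.
Step 2: q^n = 4^6 = 4096.
Step 3: Hamming bound ⌊q^n / V_q(n,t)⌋ = ⌊4096/19⌋ = 215.
Step 4: Compare |C| = 286 to 215: violated.
The claimed |C| lies above the Hamming bound, so no 4-ary code of length 6 with d ≥ 3 can have 286 codewords.


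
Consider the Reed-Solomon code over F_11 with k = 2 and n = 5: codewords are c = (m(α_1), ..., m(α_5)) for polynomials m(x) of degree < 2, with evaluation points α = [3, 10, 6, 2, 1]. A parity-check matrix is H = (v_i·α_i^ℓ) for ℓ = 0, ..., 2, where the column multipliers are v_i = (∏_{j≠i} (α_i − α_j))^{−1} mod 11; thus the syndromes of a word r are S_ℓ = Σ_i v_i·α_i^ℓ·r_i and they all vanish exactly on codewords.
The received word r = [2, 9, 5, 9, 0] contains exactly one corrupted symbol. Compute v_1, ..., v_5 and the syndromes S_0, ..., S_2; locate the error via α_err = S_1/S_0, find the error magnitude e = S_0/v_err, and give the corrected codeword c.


S = (8, 5, 10), error at position 4, error magnitude e = 8, c = [2, 9, 5, 1, 0].

Step 1: column multipliers v_i = (∏_{j≠i}(α_i − α_j))^{−1} mod 11.
  i = 1 (α = 3): (3−10)(3−6)(3−2)(3−1) = (−7)·(−3)·1·2 = 42 ≡ 9, so v_1 = 9^{−1} = 5 (mod 11).
  i = 2 (α = 10): (10−3)(10−6)(10−2)(10−1) = 7·4·8·9 = 2016 ≡ 3, so v_2 = 3^{−1} = 4 (mod 11).
  i = 3 (α = 6): (6−3)(6−10)(6−2)(6−1) = 3·(−4)·4·5 = −240 ≡ 2, so v_3 = 2^{−1} = 6 (mod 11).
  i = 4 (α = 2): (2−3)(2−10)(2−6)(2−1) = (−1)·(−8)·(−4)·1 = −32 ≡ 1, so v_4 = 1^{−1} = 1 (mod 11).
  i = 5 (α = 1): (1−3)(1−10)(1−6)(1−2) = (−2)·(−9)·(−5)·(−1) = 90 ≡ 2, so v_5 = 2^{−1} = 6 (mod 11).
  v = [5, 4, 6, 1, 6].
Step 2: syndromes of r = [2, 9, 5, 9, 0] (all sums mod 11).
  S_0 = Σ v_i r_i = 5·2 + 4·9 + 6·5 + 1·9 + 6·0 = 85 ≡ 8.
  S_1 = Σ v_i α_i r_i = 5·3·2 + 4·10·9 + 6·6·5 + 1·2·9 + 6·1·0 = 588 ≡ 5.
  α_i^2 mod 11 = [9, 1, 3, 4, 1].
  S_2 = Σ v_i α_i^2 r_i = 5·9·2 + 4·1·9 + 6·3·5 + 1·4·9 + 6·1·0 = 252 ≡ 10.
  S = (8, 5, 10) ≠ 0, so r is not a codeword (an error is present).
Step 3: locate the error. For a single error e at position i, S_ℓ = v_i·e·α_i^ℓ, so α_err = S_1/S_0.
  S_0^{−1} = 8^{−1} = 7 (mod 11), so α_err = 5·7 = 35 ≡ 2 = α_4. Error position i = 4.
  Consistency check: S_2/S_1 = 10·9 = 90 ≡ 2 = α_err ✓ (single-error assumption holds).
Step 4: error magnitude e = S_0/v_4 = S_0·∏_{j≠4}(α_4 − α_j) = 8·1 = 8 ≡ 8 (mod 11).
Step 5: correct position 4: c_4 = r_4 − e = 9 − 8 ≡ 1 (mod 11). Hence c = [2, 9, 5, 1, 0].
  Check: interpolating c through the α_i gives m(x) = 10 + 1·x (degree < 2) with m(α_i) = c_i for every i, so c is indeed a codeword.


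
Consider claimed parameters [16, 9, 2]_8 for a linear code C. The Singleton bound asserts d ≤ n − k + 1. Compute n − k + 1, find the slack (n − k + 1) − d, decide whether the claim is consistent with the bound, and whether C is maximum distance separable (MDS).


Singleton RHS = n − k + 1 = 8, slack = 6, bound satisfied, not MDS.

Singleton bound: d ≤ n − k + 1.
Here n = 16, k = 9, so n − k + 1 = 8.
Given d = 2, check d ≤ 8: YES.
Slack = (n − k + 1) − d = 6.
The code is NOT MDS (slack = 6 > 0).
Description: the claimed parameters are [16, 9, 2]_8; such a code would be non-MDS.


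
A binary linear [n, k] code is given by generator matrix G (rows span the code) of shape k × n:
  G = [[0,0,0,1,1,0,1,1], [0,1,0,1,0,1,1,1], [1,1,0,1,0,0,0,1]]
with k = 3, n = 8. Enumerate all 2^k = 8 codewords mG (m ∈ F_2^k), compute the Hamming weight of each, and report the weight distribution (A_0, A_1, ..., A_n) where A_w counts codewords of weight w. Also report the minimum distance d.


Weight distribution: A_0 = 1, A_3 = 2, A_4 = 3, A_5 = 2. Minimum distance d = 3.

Enumerate all 2^3 = 8 messages m ∈ F_2^3.
For each, compute codeword c = mG in F_2^8, then tally its weight.
  m = 000 → c = 00000000, weight = 0.
  m = 100 → c = 00011011, weight = 4.
  m = 010 → c = 01010111, weight = 5.
  m = 110 → c = 01001100, weight = 3.
  m = 001 → c = 11010001, weight = 4.
  m = 101 → c = 11001010, weight = 4.
  m = 011 → c = 10000110, weight = 3.
  m = 111 → c = 10011101, weight = 5.
Tally weights:
  weight 0: 1 codewords.
  weight 3: 2 codewords.
  weight 4: 3 codewords.
  weight 5: 2 codewords.
Minimum distance d = smallest w > 0 with A_w > 0 = 3.
Sanity: Σ A_w = 8 = 2^3 = 8 ✓.


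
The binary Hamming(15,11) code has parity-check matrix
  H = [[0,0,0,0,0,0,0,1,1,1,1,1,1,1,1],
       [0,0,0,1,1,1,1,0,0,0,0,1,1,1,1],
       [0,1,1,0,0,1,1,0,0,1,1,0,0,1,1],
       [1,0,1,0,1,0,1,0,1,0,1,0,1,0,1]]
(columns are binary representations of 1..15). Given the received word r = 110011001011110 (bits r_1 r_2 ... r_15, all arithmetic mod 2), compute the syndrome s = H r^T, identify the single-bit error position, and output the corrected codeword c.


s = (1, 1, 0, 1)^T, error position = 13, corrected codeword c = 110011001011010

Compute s = H r^T mod 2 one row at a time:
  s_1 = 0 + 1 + 0 + 1 + 1 + 1 + 1 + 0 = 5 ≡ 1 (mod 2).
  s_2 = 0 + 1 + 1 + 0 + 1 + 1 + 1 + 0 = 5 ≡ 1 (mod 2).
  s_3 = 1 + 0 + 1 + 0 + 0 + 1 + 1 + 0 = 4 ≡ 0 (mod 2).
  s_4 = 1 + 0 + 1 + 0 + 1 + 1 + 1 + 0 = 5 ≡ 1 (mod 2).
s = (1, 1, 0, 1)^T — this equals column 13 of H (binary 1101), so error is at position 13.
Correct: flip bit 13 of r = 110011001011110 to get c = 110011001011010.


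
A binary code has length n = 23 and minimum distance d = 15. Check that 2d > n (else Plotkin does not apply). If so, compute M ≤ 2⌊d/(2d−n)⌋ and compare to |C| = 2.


Plotkin bound M ≤ 4; given |C| = 2 ≤ bound (satisfied).

Check applicability: 2d = 30, n = 23.
2d − n = 7 > 0, so Plotkin applies.
Compute d/(2d−n) = 15/7 ≈ 2.1429.
⌊d/(2d−n)⌋ = 2.
Plotkin bound: M ≤ 2·2 = 4.
Given |C| = 2, check: satisfied.
This |C| is below the Plotkin bound.


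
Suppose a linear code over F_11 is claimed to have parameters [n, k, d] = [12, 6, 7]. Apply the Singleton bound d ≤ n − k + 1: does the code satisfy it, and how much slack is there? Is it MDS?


Singleton RHS = n − k + 1 = 7, slack = 0, bound satisfied, MDS.

Singleton bound: d ≤ n − k + 1.
Here n = 12, k = 6, so n − k + 1 = 7.
Given d = 7, check d ≤ 7: YES.
Slack = (n − k + 1) − d = 0.
The code is MDS (slack = 0).
Description: the claimed parameters are [12, 6, 7]_11; such a code would be MDS (meets Singleton bound).


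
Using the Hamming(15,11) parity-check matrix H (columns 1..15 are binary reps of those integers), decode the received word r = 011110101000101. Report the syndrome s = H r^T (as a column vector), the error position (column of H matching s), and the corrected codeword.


s = (1, 1, 0, 0)^T, error position = 12, corrected codeword c = 011110101001101

Compute s = H r^T mod 2 one row at a time:
  s_1 = 0 + 1 + 0 + 0 + 0 + 1 + 0 + 1 = 3 ≡ 1 (mod 2).
  s_2 = 1 + 1 + 0 + 1 + 0 + 1 + 0 + 1 = 5 ≡ 1 (mod 2).
  s_3 = 1 + 1 + 0 + 1 + 0 + 0 + 0 + 1 = 4 ≡ 0 (mod 2).
  s_4 = 0 + 1 + 1 + 1 + 1 + 0 + 1 + 1 = 6 ≡ 0 (mod 2).
s = (1, 1, 0, 0)^T — this equals column 12 of H (binary 1100), so error is at position 12.
Correct: flip bit 12 of r = 011110101000101 to get c = 011110101001101.


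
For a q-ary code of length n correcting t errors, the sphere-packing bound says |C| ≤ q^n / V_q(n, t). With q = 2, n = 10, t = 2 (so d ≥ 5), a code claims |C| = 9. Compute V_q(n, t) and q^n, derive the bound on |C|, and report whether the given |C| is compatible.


V_q(n, t) = 56, q^n = 1024, Hamming bound = 18, |C| = 9 ≤ bound (satisfied).

Step 1: Compute V_q(n, t) = Σ_{j=0}^2 C(n, j) (q−1)^j.
  j = 0: C(10,0)·(1)^0 = 1·1 = 1.
  j = 1: C(10,1)·(1)^1 = 10·1 = 10.
  j = 2: C(10,2)·(1)^2 = 45·1 = 45.
  V_q(n, t) = 1 + 10 + 45 = 56.
Step 2: q^n = 2^10 = 1024.
Step 3: Hamming bound ⌊q^n / V_q(n,t)⌋ = ⌊1024/56⌋ = 18.
Step 4: Compare |C| = 9 to 18: satisfied.
The claimed |C| lies below the Hamming bound.


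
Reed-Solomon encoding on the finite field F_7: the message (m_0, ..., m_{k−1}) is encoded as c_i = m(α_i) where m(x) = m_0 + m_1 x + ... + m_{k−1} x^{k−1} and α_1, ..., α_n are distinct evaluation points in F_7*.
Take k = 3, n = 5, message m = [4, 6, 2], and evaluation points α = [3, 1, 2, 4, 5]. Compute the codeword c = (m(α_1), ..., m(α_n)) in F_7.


c = [5, 5, 3, 4, 0]

Message polynomial: m(x) = 4 + 6·x + 2·x^2 (mod 7).
For each evaluation point α_i, compute m(α_i) mod 7:
  α_1 = 3: Horner steps 2 → 5 → 5, so m(3) = 5.
  α_2 = 1: Horner steps 2 → 1 → 5, so m(1) = 5.
  α_3 = 2: Horner steps 2 → 3 → 3, so m(2) = 3.
  α_4 = 4: Horner steps 2 → 0 → 4, so m(4) = 4.
  α_5 = 5: Horner steps 2 → 2 → 0, so m(5) = 0.
Codeword c = [5, 5, 3, 4, 0] ∈ F_7^5.


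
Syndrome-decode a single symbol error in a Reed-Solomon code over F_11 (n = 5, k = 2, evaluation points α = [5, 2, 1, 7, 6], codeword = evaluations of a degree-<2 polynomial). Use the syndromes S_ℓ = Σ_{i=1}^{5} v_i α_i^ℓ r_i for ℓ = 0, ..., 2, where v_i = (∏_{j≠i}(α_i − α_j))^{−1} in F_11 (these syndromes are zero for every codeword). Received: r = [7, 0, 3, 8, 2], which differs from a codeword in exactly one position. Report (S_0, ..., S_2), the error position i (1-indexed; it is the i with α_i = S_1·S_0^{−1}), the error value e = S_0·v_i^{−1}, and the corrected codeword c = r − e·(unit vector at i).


S = (2, 2, 2), error at position 3, error magnitude e = 9, c = [7, 0, 5, 8, 2].

Step 1: column multipliers v_i = (∏_{j≠i}(α_i − α_j))^{−1} mod 11.
  i = 1 (α = 5): (5−2)(5−1)(5−7)(5−6) = 3·4·(−2)·(−1) = 24 ≡ 2, so v_1 = 2^{−1} = 6 (mod 11).
  i = 2 (α = 2): (2−5)(2−1)(2−7)(2−6) = (−3)·1·(−5)·(−4) = −60 ≡ 6, so v_2 = 6^{−1} = 2 (mod 11).
  i = 3 (α = 1): (1−5)(1−2)(1−7)(1−6) = (−4)·(−1)·(−6)·(−5) = 120 ≡ 10, so v_3 = 10^{−1} = 10 (mod 11).
  i = 4 (α = 7): (7−5)(7−2)(7−1)(7−6) = 2·5·6·1 = 60 ≡ 5, so v_4 = 5^{−1} = 9 (mod 11).
  i = 5 (α = 6): (6−5)(6−2)(6−1)(6−7) = 1·4·5·(−1) = −20 ≡ 2, so v_5 = 2^{−1} = 6 (mod 11).
  v = [6, 2, 10, 9, 6].
Step 2: syndromes of r = [7, 0, 3, 8, 2] (all sums mod 11).
  S_0 = Σ v_i r_i = 6·7 + 2·0 + 10·3 + 9·8 + 6·2 = 156 ≡ 2.
  S_1 = Σ v_i α_i r_i = 6·5·7 + 2·2·0 + 10·1·3 + 9·7·8 + 6·6·2 = 816 ≡ 2.
  α_i^2 mod 11 = [3, 4, 1, 5, 3].
  S_2 = Σ v_i α_i^2 r_i = 6·3·7 + 2·4·0 + 10·1·3 + 9·5·8 + 6·3·2 = 552 ≡ 2.
  S = (2, 2, 2) ≠ 0, so r is not a codeword (an error is present).
Step 3: locate the error. For a single error e at position i, S_ℓ = v_i·e·α_i^ℓ, so α_err = S_1/S_0.
  S_0^{−1} = 2^{−1} = 6 (mod 11), so α_err = 2·6 = 12 ≡ 1 = α_3. Error position i = 3.
  Consistency check: S_2/S_1 = 2·6 = 12 ≡ 1 = α_err ✓ (single-error assumption holds).
Step 4: error magnitude e = S_0/v_3 = S_0·∏_{j≠3}(α_3 − α_j) = 2·10 = 20 ≡ 9 (mod 11).
Step 5: correct position 3: c_3 = r_3 − e = 3 − 9 ≡ 5 (mod 11). Hence c = [7, 0, 5, 8, 2].
  Check: interpolating c through the α_i gives m(x) = 10 + 6·x (degree < 2) with m(α_i) = c_i for every i, so c is indeed a codeword.


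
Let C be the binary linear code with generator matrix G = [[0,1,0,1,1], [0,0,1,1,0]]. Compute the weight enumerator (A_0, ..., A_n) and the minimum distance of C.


Weight distribution: A_0 = 1, A_2 = 1, A_3 = 2. Minimum distance d = 2.

Enumerate all 2^2 = 4 messages m ∈ F_2^2.
For each, compute codeword c = mG in F_2^5, then tally its weight.
  m = 00 → c = 00000, weight = 0.
  m = 10 → c = 01011, weight = 3.
  m = 01 → c = 00110, weight = 2.
  m = 11 → c = 01101, weight = 3.
Tally weights:
  weight 0: 1 codewords.
  weight 2: 1 codewords.
  weight 3: 2 codewords.
Minimum distance d = smallest w > 0 with A_w > 0 = 2.
Sanity: Σ A_w = 4 = 2^2 = 4 ✓.


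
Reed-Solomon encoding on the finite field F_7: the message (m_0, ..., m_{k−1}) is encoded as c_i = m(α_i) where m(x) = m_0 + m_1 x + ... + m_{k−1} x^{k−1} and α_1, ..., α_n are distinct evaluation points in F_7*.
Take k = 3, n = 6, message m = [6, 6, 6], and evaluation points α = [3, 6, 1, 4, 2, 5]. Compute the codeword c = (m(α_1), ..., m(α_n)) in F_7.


c = [1, 6, 4, 0, 0, 4]

Message polynomial: m(x) = 6 + 6·x + 6·x^2 (mod 7).
For each evaluation point α_i, compute m(α_i) mod 7:
  α_1 = 3: Horner steps 6 → 3 → 1, so m(3) = 1.
  α_2 = 6: Horner steps 6 → 0 → 6, so m(6) = 6.
  α_3 = 1: Horner steps 6 → 5 → 4, so m(1) = 4.
  α_4 = 4: Horner steps 6 → 2 → 0, so m(4) = 0.
  α_5 = 2: Horner steps 6 → 4 → 0, so m(2) = 0.
  α_6 = 5: Horner steps 6 → 1 → 4, so m(5) = 4.
Codeword c = [1, 6, 4, 0, 0, 4] ∈ F_7^6.


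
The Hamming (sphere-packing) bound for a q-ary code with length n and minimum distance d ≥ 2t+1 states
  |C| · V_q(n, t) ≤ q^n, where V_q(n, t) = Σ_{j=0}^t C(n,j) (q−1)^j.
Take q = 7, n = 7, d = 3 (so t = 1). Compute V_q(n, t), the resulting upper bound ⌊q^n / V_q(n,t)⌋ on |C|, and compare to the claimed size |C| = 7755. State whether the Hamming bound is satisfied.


V_q(n, t) = 43, q^n = 823543, Hamming bound = 19152, |C| = 7755 ≤ bound (satisfied).

Step 1: Compute V_q(n, t) = Σ_{j=0}^1 C(n, j) (q−1)^j.
  j = 0: C(7,0)·(6)^0 = 1·1 = 1.
  j = 1: C(7,1)·(6)^1 = 7·6 = 42.
  V_q(n, t) = 1 + 42 = 43.
Step 2: q^n = 7^7 = 823543.
Step 3: Hamming bound ⌊q^n / V_q(n,t)⌋ = ⌊823543/43⌋ = 19152.
Step 4: Compare |C| = 7755 to 19152: satisfied.
The claimed |C| lies below the Hamming bound.


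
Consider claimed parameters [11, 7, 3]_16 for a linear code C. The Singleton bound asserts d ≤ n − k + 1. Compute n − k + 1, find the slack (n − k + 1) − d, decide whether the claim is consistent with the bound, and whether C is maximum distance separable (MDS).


Singleton RHS = n − k + 1 = 5, slack = 2, bound satisfied, not MDS.

Singleton bound: d ≤ n − k + 1.
Here n = 11, k = 7, so n − k + 1 = 5.
Given d = 3, check d ≤ 5: YES.
Slack = (n − k + 1) − d = 2.
The code is NOT MDS (slack = 2 > 0).
Description: the claimed parameters are [11, 7, 3]_16; such a code would be non-MDS.


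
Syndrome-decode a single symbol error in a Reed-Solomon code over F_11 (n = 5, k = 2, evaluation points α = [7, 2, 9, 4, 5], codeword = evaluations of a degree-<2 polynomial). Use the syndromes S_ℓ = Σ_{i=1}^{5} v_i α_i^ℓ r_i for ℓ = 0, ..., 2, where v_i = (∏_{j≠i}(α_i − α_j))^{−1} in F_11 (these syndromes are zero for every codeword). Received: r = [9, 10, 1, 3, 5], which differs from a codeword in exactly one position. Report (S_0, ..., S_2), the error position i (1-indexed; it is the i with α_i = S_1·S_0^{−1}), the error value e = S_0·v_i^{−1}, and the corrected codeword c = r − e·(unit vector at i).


S = (2, 7, 8), error at position 3, error magnitude e = 10, c = [9, 10, 2, 3, 5].

Step 1: column multipliers v_i = (∏_{j≠i}(α_i − α_j))^{−1} mod 11.
  i = 1 (α = 7): (7−2)(7−9)(7−4)(7−5) = 5·(−2)·3·2 = −60 ≡ 6, so v_1 = 6^{−1} = 2 (mod 11).
  i = 2 (α = 2): (2−7)(2−9)(2−4)(2−5) = (−5)·(−7)·(−2)·(−3) = 210 ≡ 1, so v_2 = 1^{−1} = 1 (mod 11).
  i = 3 (α = 9): (9−7)(9−2)(9−4)(9−5) = 2·7·5·4 = 280 ≡ 5, so v_3 = 5^{−1} = 9 (mod 11).
  i = 4 (α = 4): (4−7)(4−2)(4−9)(4−5) = (−3)·2·(−5)·(−1) = −30 ≡ 3, so v_4 = 3^{−1} = 4 (mod 11).
  i = 5 (α = 5): (5−7)(5−2)(5−9)(5−4) = (−2)·3·(−4)·1 = 24 ≡ 2, so v_5 = 2^{−1} = 6 (mod 11).
  v = [2, 1, 9, 4, 6].
Step 2: syndromes of r = [9, 10, 1, 3, 5] (all sums mod 11).
  S_0 = Σ v_i r_i = 2·9 + 1·10 + 9·1 + 4·3 + 6·5 = 79 ≡ 2.
  S_1 = Σ v_i α_i r_i = 2·7·9 + 1·2·10 + 9·9·1 + 4·4·3 + 6·5·5 = 425 ≡ 7.
  α_i^2 mod 11 = [5, 4, 4, 5, 3].
  S_2 = Σ v_i α_i^2 r_i = 2·5·9 + 1·4·10 + 9·4·1 + 4·5·3 + 6·3·5 = 316 ≡ 8.
  S = (2, 7, 8) ≠ 0, so r is not a codeword (an error is present).
Step 3: locate the error. For a single error e at position i, S_ℓ = v_i·e·α_i^ℓ, so α_err = S_1/S_0.
  S_0^{−1} = 2^{−1} = 6 (mod 11), so α_err = 7·6 = 42 ≡ 9 = α_3. Error position i = 3.
  Consistency check: S_2/S_1 = 8·8 = 64 ≡ 9 = α_err ✓ (single-error assumption holds).
Step 4: error magnitude e = S_0/v_3 = S_0·∏_{j≠3}(α_3 − α_j) = 2·5 = 10 ≡ 10 (mod 11).
Step 5: correct position 3: c_3 = r_3 − e = 1 − 10 ≡ 2 (mod 11). Hence c = [9, 10, 2, 3, 5].
  Check: interpolating c through the α_i gives m(x) = 6 + 2·x (degree < 2) with m(α_i) = c_i for every i, so c is indeed a codeword.


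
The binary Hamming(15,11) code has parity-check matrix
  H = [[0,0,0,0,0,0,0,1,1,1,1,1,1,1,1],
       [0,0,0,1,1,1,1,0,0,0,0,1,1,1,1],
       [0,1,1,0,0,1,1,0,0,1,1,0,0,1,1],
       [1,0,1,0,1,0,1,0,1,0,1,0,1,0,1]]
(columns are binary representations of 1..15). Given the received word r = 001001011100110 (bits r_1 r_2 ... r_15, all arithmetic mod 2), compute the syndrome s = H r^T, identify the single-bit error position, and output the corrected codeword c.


s = (1, 1, 0, 1)^T, error position = 13, corrected codeword c = 001001011100010

Compute s = H r^T mod 2 one row at a time:
  s_1 = 1 + 1 + 1 + 0 + 0 + 1 + 1 + 0 = 5 ≡ 1 (mod 2).
  s_2 = 0 + 0 + 1 + 0 + 0 + 1 + 1 + 0 = 3 ≡ 1 (mod 2).
  s_3 = 0 + 1 + 1 + 0 + 1 + 0 + 1 + 0 = 4 ≡ 0 (mod 2).
  s_4 = 0 + 1 + 0 + 0 + 1 + 0 + 1 + 0 = 3 ≡ 1 (mod 2).
s = (1, 1, 0, 1)^T — this equals column 13 of H (binary 1101), so error is at position 13.
Correct: flip bit 13 of r = 001001011100110 to get c = 001001011100010.


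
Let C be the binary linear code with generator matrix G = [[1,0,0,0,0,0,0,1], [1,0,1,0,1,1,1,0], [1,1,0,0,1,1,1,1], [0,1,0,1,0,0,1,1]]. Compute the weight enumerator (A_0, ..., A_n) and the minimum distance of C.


Weight distribution: A_0 = 1, A_2 = 1, A_3 = 3, A_4 = 5, A_5 = 4, A_6 = 1, A_7 = 1. Minimum distance d = 2.

Enumerate all 2^4 = 16 messages m ∈ F_2^4.
For each, compute codeword c = mG in F_2^8, then tally its weight.
  m = 0000 → c = 00000000, weight = 0.
  m = 1000 → c = 10000001, weight = 2.
  m = 0100 → c = 10101110, weight = 5.
  m = 1100 → c = 00101111, weight = 5.
  m = 0010 → c = 11001111, weight = 6.
  m = 1010 → c = 01001110, weight = 4.
  m = 0110 → c = 01100001, weight = 3.
  m = 1110 → c = 11100000, weight = 3.
  m = 0001 → c = 01010011, weight = 4.
  m = 1001 → c = 11010010, weight = 4.
  m = 0101 → c = 11111101, weight = 7.
  m = 1101 → c = 01111100, weight = 5.
  m = 0011 → c = 10011100, weight = 4.
  m = 1011 → c = 00011101, weight = 4.
  m = 0111 → c = 00110010, weight = 3.
  m = 1111 → c = 10110011, weight = 5.
Tally weights:
  weight 0: 1 codewords.
  weight 2: 1 codewords.
  weight 3: 3 codewords.
  weight 4: 5 codewords.
  weight 5: 4 codewords.
  weight 6: 1 codewords.
  weight 7: 1 codewords.
Minimum distance d = smallest w > 0 with A_w > 0 = 2.
Sanity: Σ A_w = 16 = 2^4 = 16 ✓.


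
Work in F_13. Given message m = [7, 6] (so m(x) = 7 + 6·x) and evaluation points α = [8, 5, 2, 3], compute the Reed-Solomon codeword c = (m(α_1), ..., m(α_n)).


c = [3, 11, 6, 12]

Message polynomial: m(x) = 7 + 6·x (mod 13).
For each evaluation point α_i, compute m(α_i) mod 13:
  α_1 = 8: Horner steps 6 → 3, so m(8) = 3.
  α_2 = 5: Horner steps 6 → 11, so m(5) = 11.
  α_3 = 2: Horner steps 6 → 6, so m(2) = 6.
  α_4 = 3: Horner steps 6 → 12, so m(3) = 12.
Codeword c = [3, 11, 6, 12] ∈ F_13^4.


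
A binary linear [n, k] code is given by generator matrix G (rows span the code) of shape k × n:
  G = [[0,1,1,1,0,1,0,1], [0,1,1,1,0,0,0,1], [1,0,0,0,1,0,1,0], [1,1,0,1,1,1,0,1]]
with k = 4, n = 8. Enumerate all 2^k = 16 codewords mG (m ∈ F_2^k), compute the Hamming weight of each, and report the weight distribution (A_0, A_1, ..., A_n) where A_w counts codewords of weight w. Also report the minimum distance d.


Weight distribution: A_0 = 1, A_1 = 1, A_2 = 1, A_3 = 3, A_4 = 4, A_5 = 3, A_6 = 1, A_7 = 1, A_8 = 1. Minimum distance d = 1.

Enumerate all 2^4 = 16 messages m ∈ F_2^4.
For each, compute codeword c = mG in F_2^8, then tally its weight.
  m = 0000 → c = 00000000, weight = 0.
  m = 1000 → c = 01110101, weight = 5.
  m = 0100 → c = 01110001, weight = 4.
  m = 1100 → c = 00000100, weight = 1.
  m = 0010 → c = 10001010, weight = 3.
  m = 1010 → c = 11111111, weight = 8.
  m = 0110 → c = 11111011, weight = 7.
  m = 1110 → c = 10001110, weight = 4.
  m = 0001 → c = 11011101, weight = 6.
  m = 1001 → c = 10101000, weight = 3.
  m = 0101 → c = 10101100, weight = 4.
  m = 1101 → c = 11011001, weight = 5.
  m = 0011 → c = 01010111, weight = 5.
  m = 1011 → c = 00100010, weight = 2.
  m = 0111 → c = 00100110, weight = 3.
  m = 1111 → c = 01010011, weight = 4.
Tally weights:
  weight 0: 1 codewords.
  weight 1: 1 codewords.
  weight 2: 1 codewords.
  weight 3: 3 codewords.
  weight 4: 4 codewords.
  weight 5: 3 codewords.
  weight 6: 1 codewords.
  weight 7: 1 codewords.
  weight 8: 1 codewords.
Minimum distance d = smallest w > 0 with A_w > 0 = 1.
Sanity: Σ A_w = 16 = 2^4 = 16 ✓.


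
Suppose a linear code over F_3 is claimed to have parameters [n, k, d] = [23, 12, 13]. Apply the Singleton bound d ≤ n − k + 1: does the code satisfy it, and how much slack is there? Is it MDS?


Singleton RHS = n − k + 1 = 12, slack = -1, bound violated (no such code; not MDS).

Singleton bound: d ≤ n − k + 1.
Here n = 23, k = 12, so n − k + 1 = 12.
Given d = 13, check d ≤ 12: NO.
Slack = (n − k + 1) − d = -1.
The slack is negative: d = 13 exceeds n − k + 1 = 12 by 1, so the Singleton bound is violated and no linear [23, 12, 13]_3 code can exist. In particular it is not MDS (MDS requires d = n − k + 1 exactly).
Description: the claimed parameters are [23, 12, 13]_3; such a code would be impossible (violates the Singleton bound).


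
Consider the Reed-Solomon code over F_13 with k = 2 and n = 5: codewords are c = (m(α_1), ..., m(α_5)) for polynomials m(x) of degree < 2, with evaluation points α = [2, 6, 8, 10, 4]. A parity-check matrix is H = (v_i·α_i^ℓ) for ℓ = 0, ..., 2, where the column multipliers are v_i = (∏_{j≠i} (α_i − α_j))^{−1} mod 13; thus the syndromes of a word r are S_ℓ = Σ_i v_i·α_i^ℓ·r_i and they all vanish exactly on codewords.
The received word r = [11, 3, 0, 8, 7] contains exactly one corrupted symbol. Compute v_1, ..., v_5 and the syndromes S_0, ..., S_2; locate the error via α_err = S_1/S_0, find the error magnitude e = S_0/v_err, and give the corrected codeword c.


S = (5, 1, 8), error at position 3, error magnitude e = 1, c = [11, 3, 12, 8, 7].

Step 1: column multipliers v_i = (∏_{j≠i}(α_i − α_j))^{−1} mod 13.
  i = 1 (α = 2): (2−6)(2−8)(2−10)(2−4) = (−4)·(−6)·(−8)·(−2) = 384 ≡ 7, so v_1 = 7^{−1} = 2 (mod 13).
  i = 2 (α = 6): (6−2)(6−8)(6−10)(6−4) = 4·(−2)·(−4)·2 = 64 ≡ 12, so v_2 = 12^{−1} = 12 (mod 13).
  i = 3 (α = 8): (8−2)(8−6)(8−10)(8−4) = 6·2·(−2)·4 = −96 ≡ 8, so v_3 = 8^{−1} = 5 (mod 13).
  i = 4 (α = 10): (10−2)(10−6)(10−8)(10−4) = 8·4·2·6 = 384 ≡ 7, so v_4 = 7^{−1} = 2 (mod 13).
  i = 5 (α = 4): (4−2)(4−6)(4−8)(4−10) = 2·(−2)·(−4)·(−6) = −96 ≡ 8, so v_5 = 8^{−1} = 5 (mod 13).
  v = [2, 12, 5, 2, 5].
Step 2: syndromes of r = [11, 3, 0, 8, 7] (all sums mod 13).
  S_0 = Σ v_i r_i = 2·11 + 12·3 + 5·0 + 2·8 + 5·7 = 109 ≡ 5.
  S_1 = Σ v_i α_i r_i = 2·2·11 + 12·6·3 + 5·8·0 + 2·10·8 + 5·4·7 = 560 ≡ 1.
  α_i^2 mod 13 = [4, 10, 12, 9, 3].
  S_2 = Σ v_i α_i^2 r_i = 2·4·11 + 12·10·3 + 5·12·0 + 2·9·8 + 5·3·7 = 697 ≡ 8.
  S = (5, 1, 8) ≠ 0, so r is not a codeword (an error is present).
Step 3: locate the error. For a single error e at position i, S_ℓ = v_i·e·α_i^ℓ, so α_err = S_1/S_0.
  S_0^{−1} = 5^{−1} = 8 (mod 13), so α_err = 1·8 = 8 ≡ 8 = α_3. Error position i = 3.
  Consistency check: S_2/S_1 = 8·1 = 8 ≡ 8 = α_err ✓ (single-error assumption holds).
Step 4: error magnitude e = S_0/v_3 = S_0·∏_{j≠3}(α_3 − α_j) = 5·8 = 40 ≡ 1 (mod 13).
Step 5: correct position 3: c_3 = r_3 − e = 0 − 1 ≡ 12 (mod 13). Hence c = [11, 3, 12, 8, 7].
  Check: interpolating c through the α_i gives m(x) = 2 + 11·x (degree < 2) with m(α_i) = c_i for every i, so c is indeed a codeword.


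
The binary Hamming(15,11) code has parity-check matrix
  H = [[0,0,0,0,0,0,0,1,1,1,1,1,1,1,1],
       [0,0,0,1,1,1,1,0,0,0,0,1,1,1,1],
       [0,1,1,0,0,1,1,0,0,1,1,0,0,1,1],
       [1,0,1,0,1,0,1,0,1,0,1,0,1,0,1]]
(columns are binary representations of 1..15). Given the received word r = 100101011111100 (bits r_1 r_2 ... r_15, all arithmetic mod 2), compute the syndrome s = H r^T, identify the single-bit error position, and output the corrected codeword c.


s = (0, 0, 1, 0)^T, error position = 2, corrected codeword c = 110101011111100

Compute s = H r^T mod 2 one row at a time:
  s_1 = 1 + 1 + 1 + 1 + 1 + 1 + 0 + 0 = 6 ≡ 0 (mod 2).
  s_2 = 1 + 0 + 1 + 0 + 1 + 1 + 0 + 0 = 4 ≡ 0 (mod 2).
  s_3 = 0 + 0 + 1 + 0 + 1 + 1 + 0 + 0 = 3 ≡ 1 (mod 2).
  s_4 = 1 + 0 + 0 + 0 + 1 + 1 + 1 + 0 = 4 ≡ 0 (mod 2).
s = (0, 0, 1, 0)^T — this equals column 2 of H (binary 0010), so error is at position 2.
Correct: flip bit 2 of r = 100101011111100 to get c = 110101011111100.


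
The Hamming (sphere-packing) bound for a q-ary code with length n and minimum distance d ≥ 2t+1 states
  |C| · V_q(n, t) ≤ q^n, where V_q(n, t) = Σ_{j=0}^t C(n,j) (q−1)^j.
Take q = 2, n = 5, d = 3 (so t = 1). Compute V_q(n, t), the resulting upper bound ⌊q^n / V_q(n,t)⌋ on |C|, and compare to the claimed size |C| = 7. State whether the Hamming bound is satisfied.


V_q(n, t) = 6, q^n = 32, Hamming bound = 5, |C| = 7 > bound (violated).

Step 1: Compute V_q(n, t) = Σ_{j=0}^1 C(n, j) (q−1)^j.
  j = 0: C(5,0)·(1)^0 = 1·1 = 1.
  j = 1: C(5,1)·(1)^1 = 5·1 = 5.
  V_q(n, t) = 1 + 5 = 6.
Step 2: q^n = 2^5 = 32.
Step 3: Hamming bound ⌊q^n / V_q(n,t)⌋ = ⌊32/6⌋ = 5.
Step 4: Compare |C| = 7 to 5: violated.
The claimed |C| lies above the Hamming bound, so no 2-ary code of length 5 with d ≥ 3 can have 7 codewords.


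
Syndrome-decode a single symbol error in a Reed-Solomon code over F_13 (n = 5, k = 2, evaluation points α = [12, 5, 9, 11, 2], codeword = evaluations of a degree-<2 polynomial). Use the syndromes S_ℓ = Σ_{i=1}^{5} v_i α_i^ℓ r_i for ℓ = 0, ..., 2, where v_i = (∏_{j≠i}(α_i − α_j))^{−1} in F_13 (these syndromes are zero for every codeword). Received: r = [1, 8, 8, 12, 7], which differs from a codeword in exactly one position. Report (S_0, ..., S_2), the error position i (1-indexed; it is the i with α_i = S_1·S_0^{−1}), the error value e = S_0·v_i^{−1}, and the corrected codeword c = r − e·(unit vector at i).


S = (7, 9, 6), error at position 2, error magnitude e = 8, c = [1, 0, 8, 12, 7].

Step 1: column multipliers v_i = (∏_{j≠i}(α_i − α_j))^{−1} mod 13.
  i = 1 (α = 12): (12−5)(12−9)(12−11)(12−2) = 7·3·1·10 = 210 ≡ 2, so v_1 = 2^{−1} = 7 (mod 13).
  i = 2 (α = 5): (5−12)(5−9)(5−11)(5−2) = (−7)·(−4)·(−6)·3 = −504 ≡ 3, so v_2 = 3^{−1} = 9 (mod 13).
  i = 3 (α = 9): (9−12)(9−5)(9−11)(9−2) = (−3)·4·(−2)·7 = 168 ≡ 12, so v_3 = 12^{−1} = 12 (mod 13).
  i = 4 (α = 11): (11−12)(11−5)(11−9)(11−2) = (−1)·6·2·9 = −108 ≡ 9, so v_4 = 9^{−1} = 3 (mod 13).
  i = 5 (α = 2): (2−12)(2−5)(2−9)(2−11) = (−10)·(−3)·(−7)·(−9) = 1890 ≡ 5, so v_5 = 5^{−1} = 8 (mod 13).
  v = [7, 9, 12, 3, 8].
Step 2: syndromes of r = [1, 8, 8, 12, 7] (all sums mod 13).
  S_0 = Σ v_i r_i = 7·1 + 9·8 + 12·8 + 3·12 + 8·7 = 267 ≡ 7.
  S_1 = Σ v_i α_i r_i = 7·12·1 + 9·5·8 + 12·9·8 + 3·11·12 + 8·2·7 = 1816 ≡ 9.
  α_i^2 mod 13 = [1, 12, 3, 4, 4].
  S_2 = Σ v_i α_i^2 r_i = 7·1·1 + 9·12·8 + 12·3·8 + 3·4·12 + 8·4·7 = 1527 ≡ 6.
  S = (7, 9, 6) ≠ 0, so r is not a codeword (an error is present).
Step 3: locate the error. For a single error e at position i, S_ℓ = v_i·e·α_i^ℓ, so α_err = S_1/S_0.
  S_0^{−1} = 7^{−1} = 2 (mod 13), so α_err = 9·2 = 18 ≡ 5 = α_2. Error position i = 2.
  Consistency check: S_2/S_1 = 6·3 = 18 ≡ 5 = α_err ✓ (single-error assumption holds).
Step 4: error magnitude e = S_0/v_2 = S_0·∏_{j≠2}(α_2 − α_j) = 7·3 = 21 ≡ 8 (mod 13).
Step 5: correct position 2: c_2 = r_2 − e = 8 − 8 ≡ 0 (mod 13). Hence c = [1, 0, 8, 12, 7].
  Check: interpolating c through the α_i gives m(x) = 3 + 2·x (degree < 2) with m(α_i) = c_i for every i, so c is indeed a codeword.


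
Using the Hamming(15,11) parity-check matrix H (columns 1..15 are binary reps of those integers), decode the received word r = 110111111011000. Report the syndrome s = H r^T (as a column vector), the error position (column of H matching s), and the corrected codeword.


s = (0, 1, 0, 1)^T, error position = 5, corrected codeword c = 110101111011000

Compute s = H r^T mod 2 one row at a time:
  s_1 = 1 + 1 + 0 + 1 + 1 + 0 + 0 + 0 = 4 ≡ 0 (mod 2).
  s_2 = 1 + 1 + 1 + 1 + 1 + 0 + 0 + 0 = 5 ≡ 1 (mod 2).
  s_3 = 1 + 0 + 1 + 1 + 0 + 1 + 0 + 0 = 4 ≡ 0 (mod 2).
  s_4 = 1 + 0 + 1 + 1 + 1 + 1 + 0 + 0 = 5 ≡ 1 (mod 2).
s = (0, 1, 0, 1)^T — this equals column 5 of H (binary 0101), so error is at position 5.
Correct: flip bit 5 of r = 110111111011000 to get c = 110101111011000.


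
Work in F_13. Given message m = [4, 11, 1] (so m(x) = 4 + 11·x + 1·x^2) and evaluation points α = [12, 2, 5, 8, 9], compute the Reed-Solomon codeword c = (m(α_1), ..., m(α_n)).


c = [7, 4, 6, 0, 2]

Message polynomial: m(x) = 4 + 11·x + 1·x^2 (mod 13).
For each evaluation point α_i, compute m(α_i) mod 13:
  α_1 = 12: Horner steps 1 → 10 → 7, so m(12) = 7.
  α_2 = 2: Horner steps 1 → 0 → 4, so m(2) = 4.
  α_3 = 5: Horner steps 1 → 3 → 6, so m(5) = 6.
  α_4 = 8: Horner steps 1 → 6 → 0, so m(8) = 0.
  α_5 = 9: Horner steps 1 → 7 → 2, so m(9) = 2.
Codeword c = [7, 4, 6, 0, 2] ∈ F_13^5.
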